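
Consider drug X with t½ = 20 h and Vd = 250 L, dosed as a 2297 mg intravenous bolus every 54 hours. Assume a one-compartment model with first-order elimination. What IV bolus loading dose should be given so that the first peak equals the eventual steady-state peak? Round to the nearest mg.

2715 mg

f = (1/2)^(54/20) ≈ 0.153893; accumulation ratio R = 1/(1−f) ≈ 1.18188.
Loading dose to hit Cmax,ss on first dose: D_load = D_maint·R ≈ 2297 × 1.18188 ≈ 2714.78 mg.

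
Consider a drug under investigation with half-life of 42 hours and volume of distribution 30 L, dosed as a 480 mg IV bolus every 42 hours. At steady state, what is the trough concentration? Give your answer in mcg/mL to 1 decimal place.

16.0 mcg/mL

τ = 42 h = 1 half-life, so f = (1/2)^1 = 0.5.
Accumulation ratio R = 1/(1 − f) = 1/0.5 = 2/1.
Single-dose peak C₀ = D/Vd = 480/30 = 16 mcg/mL.
Steady-state peak Cmax,ss = C₀·R = 16 × 2/1 ≈ 32.000 mcg/mL.
Steady-state trough Cmin,ss = Cmax,ss·f ≈ 32.000 × 0.5 ≈ 16.000 mcg/mL.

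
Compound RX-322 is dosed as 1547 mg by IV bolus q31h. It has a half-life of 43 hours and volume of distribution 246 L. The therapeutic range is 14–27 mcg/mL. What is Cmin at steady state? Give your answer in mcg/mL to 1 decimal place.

9.7 mcg/mL

k = ln2/t½ = ln2/43 ≈ 0.016120 h⁻¹; fraction remaining f = e^(−kτ) = e^(−0.016120×31) ≈ 0.6067.
At steady state, accumulation factor R = 1/(1 − e^(−kτ)) ≈ 2.5426.
Each bolus raises the concentration by D/Vd = 1547/246 ≈ 6.289 mcg/mL.
Cmax,ss = C₀/(1 − f) ≈ 6.289/0.3933 ≈ 15.990 mcg/mL.
Steady-state trough Cmin,ss = Cmax,ss·f ≈ 15.990 × 0.6067 ≈ 9.701 mcg/mL.
Trough 9.7 mcg/mL vs MEC 14 mcg/mL: subtherapeutic.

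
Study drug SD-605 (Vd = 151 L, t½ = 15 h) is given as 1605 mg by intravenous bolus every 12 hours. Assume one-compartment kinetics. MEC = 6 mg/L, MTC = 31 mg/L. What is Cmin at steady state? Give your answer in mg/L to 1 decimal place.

14.3 mg/L

k = ln2/t½ = ln2/15 ≈ 0.046210 h⁻¹; fraction remaining f = e^(−kτ) = e^(−0.046210×12) ≈ 0.5743.
At steady state, accumulation factor R = 1/(1 − e^(−kτ)) ≈ 2.3491.
Single-dose peak C₀ = D/Vd = 1605/151 ≈ 10.629 mg/L.
Cmax,ss = C₀/(1 − f) ≈ 10.629/0.4257 ≈ 24.968 mg/L.
One interval later, Cmin,ss = Cmax,ss·e^(−kτ) ≈ 24.968 × 0.5743 ≈ 14.339 mg/L.
Trough 14.3 mg/L vs MEC 6 mg/L: adequate.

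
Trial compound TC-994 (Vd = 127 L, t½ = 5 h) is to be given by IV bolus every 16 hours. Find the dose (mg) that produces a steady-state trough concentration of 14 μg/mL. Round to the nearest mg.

τ/t½ = 16/5 ≈ 3.2, so f = (1/2)^(16/5) ≈ 0.108819.
Cmin,ss = (D/Vd)·f/(1−f), so D = Cmin,ss·Vd·(1−f)/f.
D = 14 × 127 × (1−f)/f ≈ 14 × 127 × 8.18957 ≈ 14561.06 mg.

14561 mg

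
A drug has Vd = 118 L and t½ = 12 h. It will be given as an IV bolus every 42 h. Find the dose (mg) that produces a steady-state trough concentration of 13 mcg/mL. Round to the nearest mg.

τ/t½ = 42/12 ≈ 3.5, so f = (1/2)^(42/12) ≈ 0.088388.
Cmin,ss = (D/Vd)·f/(1−f), so D = Cmin,ss·Vd·(1−f)/f.
D = 13 × 118 × (1−f)/f ≈ 13 × 118 × 10.31375 ≈ 15821.29 mg.

15821 mg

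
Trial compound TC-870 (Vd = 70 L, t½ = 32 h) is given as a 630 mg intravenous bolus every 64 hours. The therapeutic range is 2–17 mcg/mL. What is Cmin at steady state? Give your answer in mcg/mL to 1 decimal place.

τ = 64 h = 2 half-lives, so f = (1/2)^2 = 0.25.
Accumulation ratio R = 1/(1 − f) = 1/0.75 = 4/3.
Single-dose peak C₀ = D/Vd = 630/70 = 9 mcg/mL.
Steady-state peak Cmax,ss = C₀·R = 9 × 4/3 ≈ 12.000 mcg/mL.
Steady-state trough Cmin,ss = Cmax,ss·f ≈ 12.000 × 0.25 ≈ 3.000 mcg/mL.
Trough 3.0 mcg/mL vs MEC 2 mcg/mL: adequate.

3.0 mcg/mL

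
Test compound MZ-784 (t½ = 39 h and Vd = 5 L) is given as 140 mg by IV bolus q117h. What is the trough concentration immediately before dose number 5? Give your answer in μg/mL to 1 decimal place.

4.0 μg/mL

f = (1/2)^(τ/t½) = (1/2)^(117/39) ≈ 0.1250.
C₀ = D/Vd = 140/5 ≈ 28.000 μg/mL.
Before the 5th dose, 4 doses have been given. Superposition: Cmin = C₀·(f + f² + … + f^4).
≈ 28.000 × (0.1250 + 0.0156 + 0.0020 + 0.0002) ≈ 28.000 × 0.1428 ≈ 3.998 μg/mL.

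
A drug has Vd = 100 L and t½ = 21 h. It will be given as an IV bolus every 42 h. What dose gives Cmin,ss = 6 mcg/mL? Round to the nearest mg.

τ/t½ = 42/21 ≈ 2, so f = (1/2)^(42/21) ≈ 0.250000.
Cmin,ss = (D/Vd)·f/(1−f), so D = Cmin,ss·Vd·(1−f)/f.
D = 6 × 100 × (1−f)/f ≈ 6 × 100 × 3.00000 ≈ 1800.00 mg.

1800 mg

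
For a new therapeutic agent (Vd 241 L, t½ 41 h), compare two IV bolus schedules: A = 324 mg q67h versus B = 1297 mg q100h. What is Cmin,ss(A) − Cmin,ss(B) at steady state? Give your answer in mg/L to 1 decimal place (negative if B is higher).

-0.6 mg/L

Regimen A: f = (1/2)^(67/41) ≈ 0.3222; Cmin,ss = (324/241)·f/(1−f) ≈ 0.639 mg/L.
Regimen B: f = (1/2)^(100/41) ≈ 0.1844; Cmin,ss = (1297/241)·f/(1−f) ≈ 1.217 mg/L.
Difference ≈ 0.639 − 1.217 ≈ -0.578 mg/L.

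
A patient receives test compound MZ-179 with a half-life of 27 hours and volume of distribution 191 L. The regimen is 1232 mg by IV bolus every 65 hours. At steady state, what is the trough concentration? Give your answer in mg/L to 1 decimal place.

1.5 mg/L

k = ln2/t½ = ln2/27 ≈ 0.025672 h⁻¹; fraction remaining f = e^(−kτ) = e^(−0.025672×65) ≈ 0.1885.
Accumulation ratio R = 1/(1 − f) ≈ 1/0.8115 ≈ 1.2323.
Single-dose peak C₀ = D/Vd = 1232/191 ≈ 6.450 mg/L.
Steady-state peak Cmax,ss = C₀·R ≈ 6.450 × 1.2323 ≈ 7.948 mg/L.
One interval later, Cmin,ss = Cmax,ss·e^(−kτ) ≈ 7.948 × 0.1885 ≈ 1.498 mg/L.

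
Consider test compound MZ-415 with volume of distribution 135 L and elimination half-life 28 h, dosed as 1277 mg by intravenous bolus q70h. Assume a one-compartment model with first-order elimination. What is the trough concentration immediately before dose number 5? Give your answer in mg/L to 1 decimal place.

f = (1/2)^(τ/t½) = (1/2)^(70/28) ≈ 0.1768.
C₀ = D/Vd = 1277/135 ≈ 9.459 mg/L.
Before the 5th dose, 4 doses have been given. Superposition: Cmin = C₀·(f + f² + … + f^4).
≈ 9.459 × (0.1768 + 0.0313 + 0.0055 + 0.0010) ≈ 9.459 × 0.2146 ≈ 2.030 mg/L.

2.0 mg/L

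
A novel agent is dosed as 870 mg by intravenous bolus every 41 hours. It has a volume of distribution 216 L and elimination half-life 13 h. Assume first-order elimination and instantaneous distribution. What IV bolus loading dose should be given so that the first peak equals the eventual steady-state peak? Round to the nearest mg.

980 mg

f = (1/2)^(41/13) ≈ 0.112356; accumulation ratio R = 1/(1−f) ≈ 1.12658.
Loading dose to hit Cmax,ss on first dose: D_load = D_maint·R ≈ 870 × 1.12658 ≈ 980.12 mg.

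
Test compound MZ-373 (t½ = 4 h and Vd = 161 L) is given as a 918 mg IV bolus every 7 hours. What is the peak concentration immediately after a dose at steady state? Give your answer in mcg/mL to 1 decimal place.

τ/t½ = 7/4 ≈ 1.75, so fraction remaining f = (1/2)^(7/4) ≈ 0.2973.
At steady state, accumulation factor R = 1/(1 − e^(−kτ)) ≈ 1.4231.
Single-dose peak C₀ = D/Vd = 918/161 ≈ 5.702 mcg/mL.
Cmax,ss = C₀/(1 − f) ≈ 5.702/0.7027 ≈ 8.114 mcg/mL.

8.1 mcg/mL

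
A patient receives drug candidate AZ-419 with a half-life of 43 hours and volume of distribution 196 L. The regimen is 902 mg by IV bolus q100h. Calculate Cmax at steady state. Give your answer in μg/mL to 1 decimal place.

Over one 100-h interval, 100/43 ≈ 2.3256 half-lives elapse, leaving f ≈ 0.1995 of each dose.
Accumulation ratio R = 1/(1 − f) ≈ 1/0.8005 ≈ 1.2492.
Each bolus raises the concentration by D/Vd = 902/196 ≈ 4.602 μg/mL.
Cmax,ss = C₀/(1 − f) ≈ 4.602/0.8005 ≈ 5.749 μg/mL.

5.7 μg/mL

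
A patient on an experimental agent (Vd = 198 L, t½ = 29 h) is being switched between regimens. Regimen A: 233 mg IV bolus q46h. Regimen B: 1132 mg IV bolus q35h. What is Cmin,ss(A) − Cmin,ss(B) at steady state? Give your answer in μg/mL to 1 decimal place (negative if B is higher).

-3.8 μg/mL

Regimen A: f = (1/2)^(46/29) ≈ 0.3330; Cmin,ss = (233/198)·f/(1−f) ≈ 0.588 μg/mL.
Regimen B: f = (1/2)^(35/29) ≈ 0.4332; Cmin,ss = (1132/198)·f/(1−f) ≈ 4.370 μg/mL.
Difference ≈ 0.588 − 4.370 ≈ -3.782 μg/mL.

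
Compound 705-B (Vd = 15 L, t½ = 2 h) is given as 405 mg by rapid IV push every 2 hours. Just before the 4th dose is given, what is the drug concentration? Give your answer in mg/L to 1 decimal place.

23.6 mg/L

f = (1/2)^(τ/t½) = (1/2)^(2/2) ≈ 0.5000.
C₀ = D/Vd = 405/15 ≈ 27.000 mg/L.
Before the 4th dose, 3 doses have been given. Superposition: Cmin = C₀·(f + f² + … + f^3).
≈ 27.000 × (0.5000 + 0.2500 + 0.1250) ≈ 27.000 × 0.8750 ≈ 23.625 mg/L.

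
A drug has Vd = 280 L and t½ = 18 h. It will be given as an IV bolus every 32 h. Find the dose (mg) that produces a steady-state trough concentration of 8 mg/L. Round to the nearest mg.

5441 mg

τ/t½ = 32/18 ≈ 1.7778, so f = (1/2)^(32/18) ≈ 0.291632.
Cmin,ss = (D/Vd)·f/(1−f), so D = Cmin,ss·Vd·(1−f)/f.
D = 8 × 280 × (1−f)/f ≈ 8 × 280 × 2.42898 ≈ 5440.92 mg.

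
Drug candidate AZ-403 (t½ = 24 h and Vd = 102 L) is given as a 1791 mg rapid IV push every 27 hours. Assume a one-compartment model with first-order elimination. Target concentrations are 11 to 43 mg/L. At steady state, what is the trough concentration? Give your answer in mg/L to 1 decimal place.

τ/t½ = 27/24 ≈ 1.125, so fraction remaining f = (1/2)^(27/24) ≈ 0.4585.
Each bolus raises the concentration by D/Vd = 1791/102 ≈ 17.559 mg/L.
Steady-state trough Cmin,ss = C₀·f/(1−f) ≈ 17.559 × 0.4585/0.5415 ≈ 14.868 mg/L.
Trough 14.9 mg/L vs MEC 11 mg/L: adequate.

14.9 mg/L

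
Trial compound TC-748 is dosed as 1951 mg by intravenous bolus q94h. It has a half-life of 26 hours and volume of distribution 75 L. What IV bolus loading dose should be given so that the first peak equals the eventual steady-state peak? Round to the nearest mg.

f = (1/2)^(94/26) ≈ 0.081594; accumulation ratio R = 1/(1−f) ≈ 1.08884.
Loading dose to hit Cmax,ss on first dose: D_load = D_maint·R ≈ 1951 × 1.08884 ≈ 2124.33 mg.

2124 mg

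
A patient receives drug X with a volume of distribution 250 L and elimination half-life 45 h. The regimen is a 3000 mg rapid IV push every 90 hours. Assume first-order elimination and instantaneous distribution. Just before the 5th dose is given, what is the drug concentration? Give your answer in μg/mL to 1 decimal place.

f = (1/2)^(τ/t½) = (1/2)^(90/45) ≈ 0.2500.
C₀ = D/Vd = 3000/250 ≈ 12.000 μg/mL.
Before the 5th dose, 4 doses have been given. Superposition: Cmin = C₀·(f + f² + … + f^4).
≈ 12.000 × (0.2500 + 0.0625 + 0.0156 + 0.0039) ≈ 12.000 × 0.3320 ≈ 3.984 μg/mL.

4.0 μg/mL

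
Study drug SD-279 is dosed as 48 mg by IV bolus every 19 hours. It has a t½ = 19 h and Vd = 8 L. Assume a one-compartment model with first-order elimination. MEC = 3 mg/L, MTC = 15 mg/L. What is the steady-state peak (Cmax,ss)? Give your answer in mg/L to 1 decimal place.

τ = 19 h = 1 half-life, so f = (1/2)^1 = 0.5.
Accumulation ratio R = 1/(1 − f) = 1/0.5 = 2/1.
Single-dose peak C₀ = D/Vd = 48/8 = 6 mg/L.
Steady-state peak Cmax,ss = C₀·R = 6 × 2/1 ≈ 12.000 mg/L.
Peak 12.0 mg/L vs MTC 15 mg/L: below toxic threshold.

12.0 mg/L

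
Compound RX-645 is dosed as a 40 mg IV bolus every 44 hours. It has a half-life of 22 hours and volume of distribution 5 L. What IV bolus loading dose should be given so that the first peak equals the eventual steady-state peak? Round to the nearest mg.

53 mg

f = (1/2)^(44/22) ≈ 0.250000; accumulation ratio R = 1/(1−f) ≈ 1.33333.
Loading dose to hit Cmax,ss on first dose: D_load = D_maint·R ≈ 40 × 1.33333 ≈ 53.33 mg.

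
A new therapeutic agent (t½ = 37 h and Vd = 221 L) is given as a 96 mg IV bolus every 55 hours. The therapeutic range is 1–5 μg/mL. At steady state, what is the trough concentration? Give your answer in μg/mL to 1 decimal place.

0.2 μg/mL

τ/t½ = 55/37 ≈ 1.4865, so fraction remaining f = (1/2)^(55/37) ≈ 0.3569.
At steady state, accumulation factor R = 1/(1 − e^(−kτ)) ≈ 1.5550.
Single-dose peak C₀ = D/Vd = 96/221 ≈ 0.434 μg/mL.
Cmax,ss = C₀/(1 − f) ≈ 0.434/0.6431 ≈ 0.675 μg/mL.
Steady-state trough Cmin,ss = Cmax,ss·f ≈ 0.675 × 0.3569 ≈ 0.241 μg/mL.
Trough 0.2 μg/mL vs MEC 1 μg/mL: subtherapeutic.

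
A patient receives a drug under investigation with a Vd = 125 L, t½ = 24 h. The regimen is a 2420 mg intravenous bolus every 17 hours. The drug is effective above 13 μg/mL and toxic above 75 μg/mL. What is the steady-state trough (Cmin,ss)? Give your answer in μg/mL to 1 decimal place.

k = ln2/t½ = ln2/24 ≈ 0.028881 h⁻¹; fraction remaining f = e^(−kτ) = e^(−0.028881×17) ≈ 0.6120.
Each bolus raises the concentration by D/Vd = 2420/125 ≈ 19.360 μg/mL.
Steady-state trough Cmin,ss = C₀·f/(1−f) ≈ 19.360 × 0.6120/0.3880 ≈ 30.537 μg/mL.
Trough 30.5 μg/mL vs MEC 13 μg/mL: adequate.

30.5 μg/mL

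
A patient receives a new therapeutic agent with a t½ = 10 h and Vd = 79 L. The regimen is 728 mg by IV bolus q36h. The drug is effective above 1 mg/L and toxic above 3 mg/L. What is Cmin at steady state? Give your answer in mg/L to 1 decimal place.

0.8 mg/L

Over one 36-h interval, 36/10 ≈ 3.6 half-lives elapse, leaving f ≈ 0.0825 of each dose.
Accumulation ratio R = 1/(1 − f) ≈ 1/0.9175 ≈ 1.0899.
Single-dose peak C₀ = D/Vd = 728/79 ≈ 9.215 mg/L.
Steady-state peak Cmax,ss = C₀·R ≈ 9.215 × 1.0899 ≈ 10.043 mg/L.
Steady-state trough Cmin,ss = Cmax,ss·f ≈ 10.043 × 0.0825 ≈ 0.829 mg/L.
Trough 0.8 mg/L vs MEC 1 mg/L: subtherapeutic.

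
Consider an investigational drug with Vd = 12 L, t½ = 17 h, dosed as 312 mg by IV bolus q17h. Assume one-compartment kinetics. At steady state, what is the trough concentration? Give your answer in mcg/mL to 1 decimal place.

26.0 mcg/mL

τ = 17 h = 1 half-life, so f = (1/2)^1 = 0.5.
Accumulation ratio R = 1/(1 − f) = 1/0.5 = 2/1.
Single-dose peak C₀ = D/Vd = 312/12 = 26 mcg/mL.
Steady-state peak Cmax,ss = C₀·R = 26 × 2/1 ≈ 52.000 mcg/mL.
Steady-state trough Cmin,ss = Cmax,ss·f ≈ 52.000 × 0.5 ≈ 26.000 mcg/mL.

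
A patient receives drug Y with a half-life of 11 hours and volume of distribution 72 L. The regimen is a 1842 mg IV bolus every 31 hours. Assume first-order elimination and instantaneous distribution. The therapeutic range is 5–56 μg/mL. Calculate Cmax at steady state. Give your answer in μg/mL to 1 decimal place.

k = ln2/t½ = ln2/11 ≈ 0.063013 h⁻¹; fraction remaining f = e^(−kτ) = e^(−0.063013×31) ≈ 0.1418.
At steady state, accumulation factor R = 1/(1 − e^(−kτ)) ≈ 1.1652.
Single-dose peak C₀ = D/Vd = 1842/72 ≈ 25.583 μg/mL.
Steady-state peak Cmax,ss = C₀·R ≈ 25.583 × 1.1652 ≈ 29.809 μg/mL.
Peak 29.8 μg/mL vs MTC 56 μg/mL: below toxic threshold.

29.8 μg/mL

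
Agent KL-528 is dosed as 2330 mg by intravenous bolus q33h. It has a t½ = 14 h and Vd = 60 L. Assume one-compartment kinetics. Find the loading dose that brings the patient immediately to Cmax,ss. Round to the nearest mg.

f = (1/2)^(33/14) ≈ 0.195177; accumulation ratio R = 1/(1−f) ≈ 1.24251.
Loading dose to hit Cmax,ss on first dose: D_load = D_maint·R ≈ 2330 × 1.24251 ≈ 2895.05 mg.

2895 mg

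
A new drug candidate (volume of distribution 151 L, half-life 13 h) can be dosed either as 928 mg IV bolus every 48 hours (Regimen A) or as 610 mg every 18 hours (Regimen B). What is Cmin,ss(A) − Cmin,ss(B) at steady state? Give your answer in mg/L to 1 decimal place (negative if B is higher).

Regimen A: f = (1/2)^(48/13) ≈ 0.0774; Cmin,ss = (928/151)·f/(1−f) ≈ 0.516 mg/L.
Regimen B: f = (1/2)^(18/13) ≈ 0.3830; Cmin,ss = (610/151)·f/(1−f) ≈ 2.508 mg/L.
Difference ≈ 0.516 − 2.508 ≈ -1.992 mg/L.

-2.0 mg/L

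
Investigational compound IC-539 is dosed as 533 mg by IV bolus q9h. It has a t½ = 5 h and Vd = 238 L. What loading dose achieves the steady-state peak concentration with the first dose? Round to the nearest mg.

f = (1/2)^(9/5) ≈ 0.287175; accumulation ratio R = 1/(1−f) ≈ 1.40287.
Loading dose to hit Cmax,ss on first dose: D_load = D_maint·R ≈ 533 × 1.40287 ≈ 747.73 mg.

748 mg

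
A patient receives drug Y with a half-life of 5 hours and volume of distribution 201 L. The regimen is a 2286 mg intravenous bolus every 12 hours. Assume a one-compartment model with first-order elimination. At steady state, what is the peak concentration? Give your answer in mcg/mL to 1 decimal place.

14.0 mcg/mL

Over one 12-h interval, 12/5 ≈ 2.4 half-lives elapse, leaving f ≈ 0.1895 of each dose.
At steady state, accumulation factor R = 1/(1 − e^(−kτ)) ≈ 1.2338.
Each bolus raises the concentration by D/Vd = 2286/201 ≈ 11.373 mcg/mL.
Steady-state peak Cmax,ss = C₀·R ≈ 11.373 × 1.2338 ≈ 14.032 mcg/mL.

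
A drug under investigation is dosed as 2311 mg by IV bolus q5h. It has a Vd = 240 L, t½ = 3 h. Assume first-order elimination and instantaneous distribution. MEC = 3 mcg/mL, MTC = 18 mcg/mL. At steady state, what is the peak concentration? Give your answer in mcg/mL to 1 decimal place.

k = ln2/t½ = ln2/3 ≈ 0.231049 h⁻¹; fraction remaining f = e^(−kτ) = e^(−0.231049×5) ≈ 0.3150.
Accumulation ratio R = 1/(1 − f) ≈ 1/0.6850 ≈ 1.4599.
Single-dose peak C₀ = D/Vd = 2311/240 ≈ 9.629 mcg/mL.
Steady-state peak Cmax,ss = C₀·R ≈ 9.629 × 1.4599 ≈ 14.057 mcg/mL.
Peak 14.1 mcg/mL vs MTC 18 mcg/mL: below toxic threshold.

14.1 mcg/mL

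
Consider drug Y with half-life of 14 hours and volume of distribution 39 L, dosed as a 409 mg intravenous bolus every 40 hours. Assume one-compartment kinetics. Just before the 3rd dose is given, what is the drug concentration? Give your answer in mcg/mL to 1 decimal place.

f = (1/2)^(τ/t½) = (1/2)^(40/14) ≈ 0.1380.
C₀ = D/Vd = 409/39 ≈ 10.487 mcg/mL.
Before the 3rd dose, 2 doses have been given. Superposition: Cmin = C₀·(f + f²).
≈ 10.487 × (0.1380 + 0.0190) ≈ 10.487 × 0.1570 ≈ 1.646 mcg/mL.

1.6 mcg/mL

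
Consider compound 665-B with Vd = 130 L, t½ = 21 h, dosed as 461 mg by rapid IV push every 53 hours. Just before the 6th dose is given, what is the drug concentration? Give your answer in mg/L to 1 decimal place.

f = (1/2)^(τ/t½) = (1/2)^(53/21) ≈ 0.1739.
C₀ = D/Vd = 461/130 ≈ 3.546 mg/L.
Before the 6th dose, 5 doses have been given. Superposition: Cmin = C₀·(f + f² + … + f^5).
≈ 3.546 × (0.1739 + 0.0302 + 0.0053 + 0.0009 + 0.0002) ≈ 3.546 × 0.2105 ≈ 0.746 mg/L.

0.7 mg/L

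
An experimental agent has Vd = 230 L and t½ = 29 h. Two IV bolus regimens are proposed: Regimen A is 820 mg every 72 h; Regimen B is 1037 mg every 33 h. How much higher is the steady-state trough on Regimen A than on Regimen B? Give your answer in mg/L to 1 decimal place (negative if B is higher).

Regimen A: f = (1/2)^(72/29) ≈ 0.1789; Cmin,ss = (820/230)·f/(1−f) ≈ 0.777 mg/L.
Regimen B: f = (1/2)^(33/29) ≈ 0.4544; Cmin,ss = (1037/230)·f/(1−f) ≈ 3.755 mg/L.
Difference ≈ 0.777 − 3.755 ≈ -2.978 mg/L.

-3.0 mg/L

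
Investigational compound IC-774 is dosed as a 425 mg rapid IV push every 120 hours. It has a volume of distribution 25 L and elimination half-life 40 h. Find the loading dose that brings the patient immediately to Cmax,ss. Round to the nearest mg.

f = (1/2)^(120/40) ≈ 0.125000; accumulation ratio R = 1/(1−f) ≈ 1.14286.
Loading dose to hit Cmax,ss on first dose: D_load = D_maint·R ≈ 425 × 1.14286 ≈ 485.72 mg.

486 mg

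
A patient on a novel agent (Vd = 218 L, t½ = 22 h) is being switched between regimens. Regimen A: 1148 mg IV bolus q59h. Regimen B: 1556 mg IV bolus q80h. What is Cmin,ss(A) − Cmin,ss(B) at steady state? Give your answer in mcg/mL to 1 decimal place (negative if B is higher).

0.3 mcg/mL

Regimen A: f = (1/2)^(59/22) ≈ 0.1558; Cmin,ss = (1148/218)·f/(1−f) ≈ 0.972 mcg/mL.
Regimen B: f = (1/2)^(80/22) ≈ 0.0804; Cmin,ss = (1556/218)·f/(1−f) ≈ 0.624 mcg/mL.
Difference ≈ 0.972 − 0.624 ≈ 0.348 mcg/mL.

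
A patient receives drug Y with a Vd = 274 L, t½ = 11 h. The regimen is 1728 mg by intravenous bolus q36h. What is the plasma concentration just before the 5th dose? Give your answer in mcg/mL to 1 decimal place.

0.7 mcg/mL

f = (1/2)^(τ/t½) = (1/2)^(36/11) ≈ 0.1035.
C₀ = D/Vd = 1728/274 ≈ 6.307 mcg/mL.
Before the 5th dose, 4 doses have been given. Superposition: Cmin = C₀·(f + f² + … + f^4).
≈ 6.307 × (0.1035 + 0.0107 + 0.0011 + 0.0001) ≈ 6.307 × 0.1154 ≈ 0.728 mcg/mL.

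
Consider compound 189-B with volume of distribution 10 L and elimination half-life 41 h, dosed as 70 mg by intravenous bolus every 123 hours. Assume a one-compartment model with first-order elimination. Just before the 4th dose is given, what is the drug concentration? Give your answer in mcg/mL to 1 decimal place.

f = (1/2)^(τ/t½) = (1/2)^(123/41) ≈ 0.1250.
C₀ = D/Vd = 70/10 ≈ 7.000 mcg/mL.
Before the 4th dose, 3 doses have been given. Superposition: Cmin = C₀·(f + f² + … + f^3).
≈ 7.000 × (0.1250 + 0.0156 + 0.0020) ≈ 7.000 × 0.1426 ≈ 0.998 mcg/mL.

1.0 mcg/mL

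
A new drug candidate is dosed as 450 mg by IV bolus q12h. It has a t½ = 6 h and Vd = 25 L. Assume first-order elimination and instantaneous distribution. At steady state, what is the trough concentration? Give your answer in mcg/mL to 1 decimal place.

6.0 mcg/mL

The dosing interval is 2 half-lives, so f = 2^(−2) = 0.25.
Accumulation ratio R = 1/(1 − f) = 1/0.75 = 4/3.
Single-dose peak C₀ = D/Vd = 450/25 = 18 mcg/mL.
Steady-state peak Cmax,ss = C₀·R = 18 × 4/3 ≈ 24.000 mcg/mL.
Steady-state trough Cmin,ss = Cmax,ss·f ≈ 24.000 × 0.25 ≈ 6.000 mcg/mL.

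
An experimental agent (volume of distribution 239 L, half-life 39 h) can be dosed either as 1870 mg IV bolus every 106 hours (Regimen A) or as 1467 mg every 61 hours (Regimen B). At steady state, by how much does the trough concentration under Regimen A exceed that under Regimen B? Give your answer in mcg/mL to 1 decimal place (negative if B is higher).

Regimen A: f = (1/2)^(106/39) ≈ 0.1520; Cmin,ss = (1870/239)·f/(1−f) ≈ 1.402 mcg/mL.
Regimen B: f = (1/2)^(61/39) ≈ 0.3382; Cmin,ss = (1467/239)·f/(1−f) ≈ 3.137 mcg/mL.
Difference ≈ 1.402 − 3.137 ≈ -1.735 mcg/mL.

-1.7 mcg/mL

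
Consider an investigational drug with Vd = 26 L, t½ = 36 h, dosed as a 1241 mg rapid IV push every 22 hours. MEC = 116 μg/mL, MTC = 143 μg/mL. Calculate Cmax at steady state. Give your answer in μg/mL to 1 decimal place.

138.2 μg/mL

k = ln2/t½ = ln2/36 ≈ 0.019254 h⁻¹; fraction remaining f = e^(−kτ) = e^(−0.019254×22) ≈ 0.6547.
Accumulation ratio R = 1/(1 − f) ≈ 1/0.3453 ≈ 2.8960.
Each bolus raises the concentration by D/Vd = 1241/26 ≈ 47.731 μg/mL.
Steady-state peak Cmax,ss = C₀·R ≈ 47.731 × 2.8960 ≈ 138.229 μg/mL.
Peak 138.2 μg/mL vs MTC 143 μg/mL: below toxic threshold.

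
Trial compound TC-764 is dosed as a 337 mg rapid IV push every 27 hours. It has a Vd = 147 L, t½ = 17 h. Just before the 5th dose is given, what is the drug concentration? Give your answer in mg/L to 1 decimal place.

1.1 mg/L

f = (1/2)^(τ/t½) = (1/2)^(27/17) ≈ 0.3326.
C₀ = D/Vd = 337/147 ≈ 2.293 mg/L.
Before the 5th dose, 4 doses have been given. Superposition: Cmin = C₀·(f + f² + … + f^4).
≈ 2.293 × (0.3326 + 0.1106 + 0.0368 + 0.0122) ≈ 2.293 × 0.4922 ≈ 1.129 mg/L.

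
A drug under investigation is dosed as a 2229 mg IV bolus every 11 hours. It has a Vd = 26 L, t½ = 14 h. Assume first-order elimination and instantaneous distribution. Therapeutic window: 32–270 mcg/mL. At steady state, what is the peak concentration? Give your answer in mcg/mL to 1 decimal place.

Over one 11-h interval, 11/14 ≈ 0.78571 half-lives elapse, leaving f ≈ 0.5801 of each dose.
At steady state, accumulation factor R = 1/(1 − e^(−kτ)) ≈ 2.3815.
Single-dose peak C₀ = D/Vd = 2229/26 ≈ 85.731 mcg/mL.
Steady-state peak Cmax,ss = C₀·R ≈ 85.731 × 2.3815 ≈ 204.168 mcg/mL.
Peak 204.2 mcg/mL vs MTC 270 mcg/mL: below toxic threshold.

204.2 mcg/mL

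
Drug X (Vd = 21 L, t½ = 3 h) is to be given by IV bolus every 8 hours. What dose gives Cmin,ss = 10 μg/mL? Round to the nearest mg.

τ/t½ = 8/3 ≈ 2.6667, so f = (1/2)^(8/3) ≈ 0.157490.
Cmin,ss = (D/Vd)·f/(1−f), so D = Cmin,ss·Vd·(1−f)/f.
D = 10 × 21 × (1−f)/f ≈ 10 × 21 × 5.34961 ≈ 1123.42 mg.

1123 mg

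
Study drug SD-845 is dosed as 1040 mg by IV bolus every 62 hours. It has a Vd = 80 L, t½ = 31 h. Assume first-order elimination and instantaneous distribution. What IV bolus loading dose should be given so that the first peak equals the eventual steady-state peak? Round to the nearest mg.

1387 mg

f = (1/2)^(62/31) ≈ 0.250000; accumulation ratio R = 1/(1−f) ≈ 1.33333.
Loading dose to hit Cmax,ss on first dose: D_load = D_maint·R ≈ 1040 × 1.33333 ≈ 1386.66 mg.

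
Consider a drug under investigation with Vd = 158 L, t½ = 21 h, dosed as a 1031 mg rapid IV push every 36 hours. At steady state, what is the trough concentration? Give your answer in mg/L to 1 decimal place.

2.9 mg/L

τ/t½ = 36/21 ≈ 1.7143, so fraction remaining f = (1/2)^(36/21) ≈ 0.3048.
Each bolus raises the concentration by D/Vd = 1031/158 ≈ 6.525 mg/L.
Steady-state trough Cmin,ss = C₀·f/(1−f) ≈ 6.525 × 0.3048/0.6952 ≈ 2.861 mg/L.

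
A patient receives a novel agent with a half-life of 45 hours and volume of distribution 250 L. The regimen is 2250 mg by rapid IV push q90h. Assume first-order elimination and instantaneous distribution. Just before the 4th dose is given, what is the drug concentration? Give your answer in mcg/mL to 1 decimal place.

f = (1/2)^(τ/t½) = (1/2)^(90/45) ≈ 0.2500.
C₀ = D/Vd = 2250/250 ≈ 9.000 mcg/mL.
Before the 4th dose, 3 doses have been given. Superposition: Cmin = C₀·(f + f² + … + f^3).
≈ 9.000 × (0.2500 + 0.0625 + 0.0156) ≈ 9.000 × 0.3281 ≈ 2.953 mcg/mL.

3.0 mcg/mL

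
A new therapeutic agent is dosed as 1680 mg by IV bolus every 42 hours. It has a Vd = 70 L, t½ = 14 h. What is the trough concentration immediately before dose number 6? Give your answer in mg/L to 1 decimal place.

3.4 mg/L

f = (1/2)^(τ/t½) = (1/2)^(42/14) ≈ 0.1250.
C₀ = D/Vd = 1680/70 ≈ 24.000 mg/L.
Before the 6th dose, 5 doses have been given. Superposition: Cmin = C₀·(f + f² + … + f^5).
≈ 24.000 × (0.1250 + 0.0156 + 0.0020 + 0.0002 + 0.0000) ≈ 24.000 × 0.1428 ≈ 3.427 mg/L.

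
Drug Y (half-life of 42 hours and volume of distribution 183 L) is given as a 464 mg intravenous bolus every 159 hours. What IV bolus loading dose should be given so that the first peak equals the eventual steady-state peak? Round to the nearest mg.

500 mg

f = (1/2)^(159/42) ≈ 0.072508; accumulation ratio R = 1/(1−f) ≈ 1.07818.
Loading dose to hit Cmax,ss on first dose: D_load = D_maint·R ≈ 464 × 1.07818 ≈ 500.28 mg.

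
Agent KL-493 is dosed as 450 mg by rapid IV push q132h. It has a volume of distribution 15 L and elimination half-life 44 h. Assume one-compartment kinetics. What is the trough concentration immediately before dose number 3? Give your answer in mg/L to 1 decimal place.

4.2 mg/L

f = (1/2)^(τ/t½) = (1/2)^(132/44) ≈ 0.1250.
C₀ = D/Vd = 450/15 ≈ 30.000 mg/L.
Before the 3rd dose, 2 doses have been given. Superposition: Cmin = C₀·(f + f²).
≈ 30.000 × (0.1250 + 0.0156) ≈ 30.000 × 0.1406 ≈ 4.218 mg/L.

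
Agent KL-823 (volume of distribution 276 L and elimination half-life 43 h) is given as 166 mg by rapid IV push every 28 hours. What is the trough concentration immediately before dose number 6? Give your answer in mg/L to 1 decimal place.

f = (1/2)^(τ/t½) = (1/2)^(28/43) ≈ 0.6368.
C₀ = D/Vd = 166/276 ≈ 0.601 mg/L.
Before the 6th dose, 5 doses have been given. Superposition: Cmin = C₀·(f + f² + … + f^5).
≈ 0.601 × (0.6368 + 0.4055 + 0.2582 + 0.1644 + 0.1047) ≈ 0.601 × 1.5696 ≈ 0.943 mg/L.

0.9 mg/L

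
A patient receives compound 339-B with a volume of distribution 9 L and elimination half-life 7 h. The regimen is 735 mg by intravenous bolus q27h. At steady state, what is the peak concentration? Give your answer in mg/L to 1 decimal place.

87.7 mg/L

k = ln2/t½ = ln2/7 ≈ 0.099021 h⁻¹; fraction remaining f = e^(−kτ) = e^(−0.099021×27) ≈ 0.0690.
Accumulation ratio R = 1/(1 − f) ≈ 1/0.9310 ≈ 1.0741.
Single-dose peak C₀ = D/Vd = 735/9 ≈ 81.667 mg/L.
Steady-state peak Cmax,ss = C₀·R ≈ 81.667 × 1.0741 ≈ 87.719 mg/L.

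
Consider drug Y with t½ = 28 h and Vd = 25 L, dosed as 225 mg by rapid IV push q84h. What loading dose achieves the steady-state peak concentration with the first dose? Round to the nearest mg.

257 mg

f = (1/2)^(84/28) ≈ 0.125000; accumulation ratio R = 1/(1−f) ≈ 1.14286.
Loading dose to hit Cmax,ss on first dose: D_load = D_maint·R ≈ 225 × 1.14286 ≈ 257.14 mg.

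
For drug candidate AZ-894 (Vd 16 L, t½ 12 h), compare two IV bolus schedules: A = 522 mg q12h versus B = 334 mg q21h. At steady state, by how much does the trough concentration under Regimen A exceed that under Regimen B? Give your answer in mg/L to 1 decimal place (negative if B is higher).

23.8 mg/L

Regimen A: f = (1/2)^(12/12) ≈ 0.5000; Cmin,ss = (522/16)·f/(1−f) ≈ 32.625 mg/L.
Regimen B: f = (1/2)^(21/12) ≈ 0.2973; Cmin,ss = (334/16)·f/(1−f) ≈ 8.832 mg/L.
Difference ≈ 32.625 − 8.832 ≈ 23.793 mg/L.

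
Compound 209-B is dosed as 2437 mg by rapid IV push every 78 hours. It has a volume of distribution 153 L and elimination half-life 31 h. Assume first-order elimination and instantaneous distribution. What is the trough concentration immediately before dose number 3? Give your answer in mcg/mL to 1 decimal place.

f = (1/2)^(τ/t½) = (1/2)^(78/31) ≈ 0.1748.
C₀ = D/Vd = 2437/153 ≈ 15.928 mcg/mL.
Before the 3rd dose, 2 doses have been given. Superposition: Cmin = C₀·(f + f²).
≈ 15.928 × (0.1748 + 0.0306) ≈ 15.928 × 0.2054 ≈ 3.272 mcg/mL.

3.3 mcg/mL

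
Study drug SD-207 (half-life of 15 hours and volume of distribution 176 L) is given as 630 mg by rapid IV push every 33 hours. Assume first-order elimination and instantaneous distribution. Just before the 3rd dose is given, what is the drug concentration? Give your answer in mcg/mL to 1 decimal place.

0.9 mcg/mL

f = (1/2)^(τ/t½) = (1/2)^(33/15) ≈ 0.2176.
C₀ = D/Vd = 630/176 ≈ 3.580 mcg/mL.
Before the 3rd dose, 2 doses have been given. Superposition: Cmin = C₀·(f + f²).
≈ 3.580 × (0.2176 + 0.0473) ≈ 3.580 × 0.2649 ≈ 0.948 mcg/mL.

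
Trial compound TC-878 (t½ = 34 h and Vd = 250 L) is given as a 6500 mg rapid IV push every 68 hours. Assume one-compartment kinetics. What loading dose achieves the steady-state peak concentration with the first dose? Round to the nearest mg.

f = (1/2)^(68/34) ≈ 0.250000; accumulation ratio R = 1/(1−f) ≈ 1.33333.
Loading dose to hit Cmax,ss on first dose: D_load = D_maint·R ≈ 6500 × 1.33333 ≈ 8666.64 mg.

8667 mg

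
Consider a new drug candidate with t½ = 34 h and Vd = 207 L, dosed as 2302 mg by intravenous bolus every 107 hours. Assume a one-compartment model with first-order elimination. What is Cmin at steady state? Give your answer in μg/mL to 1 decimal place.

k = ln2/t½ = ln2/34 ≈ 0.020387 h⁻¹; fraction remaining f = e^(−kτ) = e^(−0.020387×107) ≈ 0.1129.
Each bolus raises the concentration by D/Vd = 2302/207 ≈ 11.121 μg/mL.
Steady-state trough Cmin,ss = C₀·f/(1−f) ≈ 11.121 × 0.1129/0.8871 ≈ 1.415 μg/mL.

1.4 μg/mL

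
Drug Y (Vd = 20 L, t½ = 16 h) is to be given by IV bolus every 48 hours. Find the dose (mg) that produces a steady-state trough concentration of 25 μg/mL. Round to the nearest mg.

τ/t½ = 48/16 ≈ 3, so f = (1/2)^(48/16) ≈ 0.125000.
Cmin,ss = (D/Vd)·f/(1−f), so D = Cmin,ss·Vd·(1−f)/f.
D = 25 × 20 × (1−f)/f ≈ 25 × 20 × 7.00000 ≈ 3500.00 mg.

3500 mg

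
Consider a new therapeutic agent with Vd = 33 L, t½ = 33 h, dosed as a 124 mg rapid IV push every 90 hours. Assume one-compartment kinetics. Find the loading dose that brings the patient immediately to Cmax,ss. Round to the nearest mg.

f = (1/2)^(90/33) ≈ 0.151011; accumulation ratio R = 1/(1−f) ≈ 1.17787.
Loading dose to hit Cmax,ss on first dose: D_load = D_maint·R ≈ 124 × 1.17787 ≈ 146.06 mg.

146 mg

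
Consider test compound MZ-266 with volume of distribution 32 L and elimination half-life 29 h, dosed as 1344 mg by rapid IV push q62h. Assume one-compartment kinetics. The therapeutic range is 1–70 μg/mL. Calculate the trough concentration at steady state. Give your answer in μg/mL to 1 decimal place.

12.3 μg/mL

τ/t½ = 62/29 ≈ 2.1379, so fraction remaining f = (1/2)^(62/29) ≈ 0.2272.
At steady state, accumulation factor R = 1/(1 − e^(−kτ)) ≈ 1.2940.
Single-dose peak C₀ = D/Vd = 1344/32 ≈ 42.000 μg/mL.
Steady-state peak Cmax,ss = C₀·R ≈ 42.000 × 1.2940 ≈ 54.348 μg/mL.
Steady-state trough Cmin,ss = Cmax,ss·f ≈ 54.348 × 0.2272 ≈ 12.348 μg/mL.
Trough 12.3 μg/mL vs MEC 1 μg/mL: adequate.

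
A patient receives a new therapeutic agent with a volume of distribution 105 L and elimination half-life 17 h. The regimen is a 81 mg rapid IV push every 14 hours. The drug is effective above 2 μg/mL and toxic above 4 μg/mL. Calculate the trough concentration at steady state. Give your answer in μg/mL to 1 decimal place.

1.0 μg/mL

τ/t½ = 14/17 ≈ 0.82353, so fraction remaining f = (1/2)^(14/17) ≈ 0.5651.
Each bolus raises the concentration by D/Vd = 81/105 ≈ 0.771 μg/mL.
Steady-state trough Cmin,ss = C₀·f/(1−f) ≈ 0.771 × 0.5651/0.4349 ≈ 1.002 μg/mL.
Trough 1.0 μg/mL vs MEC 2 μg/mL: subtherapeutic.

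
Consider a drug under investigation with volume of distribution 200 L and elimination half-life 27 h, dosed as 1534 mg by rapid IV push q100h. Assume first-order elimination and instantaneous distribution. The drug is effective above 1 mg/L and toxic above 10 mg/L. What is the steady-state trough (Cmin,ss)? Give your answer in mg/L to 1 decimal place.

Over one 100-h interval, 100/27 ≈ 3.7037 half-lives elapse, leaving f ≈ 0.0767 of each dose.
Single-dose peak C₀ = D/Vd = 1534/200 ≈ 7.670 mg/L.
Steady-state trough Cmin,ss = C₀·f/(1−f) ≈ 7.670 × 0.0767/0.9233 ≈ 0.637 mg/L.
Trough 0.6 mg/L vs MEC 1 mg/L: subtherapeutic.

0.6 mg/L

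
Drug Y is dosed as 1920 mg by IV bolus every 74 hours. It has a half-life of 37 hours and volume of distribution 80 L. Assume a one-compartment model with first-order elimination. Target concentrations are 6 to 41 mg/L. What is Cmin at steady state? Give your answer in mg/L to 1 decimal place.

8.0 mg/L

τ = 74 h = 2 half-lives, so f = (1/2)^2 = 0.25.
At steady state, R = 1/(1 − 0.25) = 4/3.
Single-dose peak C₀ = D/Vd = 1920/80 = 24 mg/L.
Steady-state peak Cmax,ss = C₀·R = 24 × 4/3 ≈ 32.000 mg/L.
Steady-state trough Cmin,ss = Cmax,ss·f ≈ 32.000 × 0.25 ≈ 8.000 mg/L.
Trough 8.0 mg/L vs MEC 6 mg/L: adequate.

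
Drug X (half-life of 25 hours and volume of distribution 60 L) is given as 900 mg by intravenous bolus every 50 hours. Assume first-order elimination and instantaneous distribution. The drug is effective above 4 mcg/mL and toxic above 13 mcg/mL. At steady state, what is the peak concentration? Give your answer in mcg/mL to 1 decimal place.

τ = 50 h = 2 half-lives, so f = (1/2)^2 = 0.25.
At steady state, R = 1/(1 − 0.25) = 4/3.
Single-dose peak C₀ = D/Vd = 900/60 = 15 mcg/mL.
Steady-state peak Cmax,ss = C₀·R = 15 × 4/3 ≈ 20.000 mcg/mL.
Peak 20.0 mcg/mL vs MTC 13 mcg/mL: exceeds toxic threshold.

20.0 mcg/mL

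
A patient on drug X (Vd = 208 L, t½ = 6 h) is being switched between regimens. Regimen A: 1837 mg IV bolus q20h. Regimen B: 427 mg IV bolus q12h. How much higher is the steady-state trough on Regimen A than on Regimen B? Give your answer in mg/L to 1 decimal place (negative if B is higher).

Regimen A: f = (1/2)^(20/6) ≈ 0.0992; Cmin,ss = (1837/208)·f/(1−f) ≈ 0.973 mg/L.
Regimen B: f = (1/2)^(12/6) ≈ 0.2500; Cmin,ss = (427/208)·f/(1−f) ≈ 0.684 mg/L.
Difference ≈ 0.973 − 0.684 ≈ 0.289 mg/L.

0.3 mg/L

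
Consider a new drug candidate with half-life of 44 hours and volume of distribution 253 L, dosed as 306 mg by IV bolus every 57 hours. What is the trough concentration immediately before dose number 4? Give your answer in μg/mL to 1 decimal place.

f = (1/2)^(τ/t½) = (1/2)^(57/44) ≈ 0.4074.
C₀ = D/Vd = 306/253 ≈ 1.209 μg/mL.
Before the 4th dose, 3 doses have been given. Superposition: Cmin = C₀·(f + f² + … + f^3).
≈ 1.209 × (0.4074 + 0.1660 + 0.0676) ≈ 1.209 × 0.6410 ≈ 0.775 μg/mL.

0.8 μg/mL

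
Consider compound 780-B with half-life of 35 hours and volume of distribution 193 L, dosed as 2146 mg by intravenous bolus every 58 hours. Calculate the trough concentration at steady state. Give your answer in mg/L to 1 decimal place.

5.2 mg/L

Over one 58-h interval, 58/35 ≈ 1.6571 half-lives elapse, leaving f ≈ 0.3171 of each dose.
At steady state, accumulation factor R = 1/(1 − e^(−kτ)) ≈ 1.4643.
Each bolus raises the concentration by D/Vd = 2146/193 ≈ 11.119 mg/L.
Cmax,ss = C₀/(1 − f) ≈ 11.119/0.6829 ≈ 16.282 mg/L.
Steady-state trough Cmin,ss = Cmax,ss·f ≈ 16.282 × 0.3171 ≈ 5.163 mg/L.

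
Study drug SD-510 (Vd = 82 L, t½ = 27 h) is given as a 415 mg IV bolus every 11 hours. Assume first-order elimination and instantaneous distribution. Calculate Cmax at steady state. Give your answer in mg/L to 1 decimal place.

20.6 mg/L

k = ln2/t½ = ln2/27 ≈ 0.025672 h⁻¹; fraction remaining f = e^(−kτ) = e^(−0.025672×11) ≈ 0.7540.
Accumulation ratio R = 1/(1 − f) ≈ 1/0.2460 ≈ 4.0650.
Single-dose peak C₀ = D/Vd = 415/82 ≈ 5.061 mg/L.
Cmax,ss = C₀/(1 − f) ≈ 5.061/0.2460 ≈ 20.573 mg/L.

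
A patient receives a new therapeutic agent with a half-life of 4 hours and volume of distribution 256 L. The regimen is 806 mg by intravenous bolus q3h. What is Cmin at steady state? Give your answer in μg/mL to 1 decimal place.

4.6 μg/mL

k = ln2/t½ = ln2/4 ≈ 0.173287 h⁻¹; fraction remaining f = e^(−kτ) = e^(−0.173287×3) ≈ 0.5946.
Accumulation ratio R = 1/(1 − f) ≈ 1/0.4054 ≈ 2.4667.
Each bolus raises the concentration by D/Vd = 806/256 ≈ 3.148 μg/mL.
Steady-state peak Cmax,ss = C₀·R ≈ 3.148 × 2.4667 ≈ 7.765 μg/mL.
Steady-state trough Cmin,ss = Cmax,ss·f ≈ 7.765 × 0.5946 ≈ 4.617 μg/mL.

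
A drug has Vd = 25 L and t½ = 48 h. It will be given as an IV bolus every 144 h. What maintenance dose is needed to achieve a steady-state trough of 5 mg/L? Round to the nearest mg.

875 mg

τ/t½ = 144/48 ≈ 3, so f = (1/2)^(144/48) ≈ 0.125000.
Cmin,ss = (D/Vd)·f/(1−f), so D = Cmin,ss·Vd·(1−f)/f.
D = 5 × 25 × (1−f)/f ≈ 5 × 25 × 7.00000 ≈ 875.00 mg.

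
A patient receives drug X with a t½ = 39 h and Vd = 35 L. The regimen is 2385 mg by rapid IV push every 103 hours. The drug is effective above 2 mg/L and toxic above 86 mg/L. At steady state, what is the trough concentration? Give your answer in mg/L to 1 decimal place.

τ/t½ = 103/39 ≈ 2.641, so fraction remaining f = (1/2)^(103/39) ≈ 0.1603.
At steady state, accumulation factor R = 1/(1 − e^(−kτ)) ≈ 1.1909.
Single-dose peak C₀ = D/Vd = 2385/35 ≈ 68.143 mg/L.
Steady-state peak Cmax,ss = C₀·R ≈ 68.143 × 1.1909 ≈ 81.151 mg/L.
Steady-state trough Cmin,ss = Cmax,ss·f ≈ 81.151 × 0.1603 ≈ 13.009 mg/L.
Trough 13.0 mg/L vs MEC 2 mg/L: adequate.

13.0 mg/L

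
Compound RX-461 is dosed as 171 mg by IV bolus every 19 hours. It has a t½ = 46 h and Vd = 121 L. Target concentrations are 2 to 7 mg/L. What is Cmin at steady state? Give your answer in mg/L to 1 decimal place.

4.3 mg/L

Over one 19-h interval, 19/46 ≈ 0.41304 half-lives elapse, leaving f ≈ 0.7510 of each dose.
At steady state, accumulation factor R = 1/(1 − e^(−kτ)) ≈ 4.0161.
Each bolus raises the concentration by D/Vd = 171/121 ≈ 1.413 mg/L.
Steady-state peak Cmax,ss = C₀·R ≈ 1.413 × 4.0161 ≈ 5.675 mg/L.
Steady-state trough Cmin,ss = Cmax,ss·f ≈ 5.675 × 0.7510 ≈ 4.262 mg/L.
Trough 4.3 mg/L vs MEC 2 mg/L: adequate.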